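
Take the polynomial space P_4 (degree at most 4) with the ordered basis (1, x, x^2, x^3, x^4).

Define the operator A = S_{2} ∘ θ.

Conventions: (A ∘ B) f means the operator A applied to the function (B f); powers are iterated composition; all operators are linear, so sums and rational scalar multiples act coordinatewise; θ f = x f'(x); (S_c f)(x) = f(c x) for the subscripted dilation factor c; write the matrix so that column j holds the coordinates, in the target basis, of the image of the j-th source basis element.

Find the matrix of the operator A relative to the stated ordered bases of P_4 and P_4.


the matrix is [[0, 0, 0, 0, 0]; [0, 2, 0, 0, 0]; [0, 0, 8, 0, 0]; [0, 0, 0, 24, 0]; [0, 0, 0, 0, 64]] (rows listed top to bottom)

image of 1: 0
image of x: 2x
image of x^2: 8x^2
image of x^3: 24x^3
image of x^4: 64x^4
each image's coordinates form column j of the matrix


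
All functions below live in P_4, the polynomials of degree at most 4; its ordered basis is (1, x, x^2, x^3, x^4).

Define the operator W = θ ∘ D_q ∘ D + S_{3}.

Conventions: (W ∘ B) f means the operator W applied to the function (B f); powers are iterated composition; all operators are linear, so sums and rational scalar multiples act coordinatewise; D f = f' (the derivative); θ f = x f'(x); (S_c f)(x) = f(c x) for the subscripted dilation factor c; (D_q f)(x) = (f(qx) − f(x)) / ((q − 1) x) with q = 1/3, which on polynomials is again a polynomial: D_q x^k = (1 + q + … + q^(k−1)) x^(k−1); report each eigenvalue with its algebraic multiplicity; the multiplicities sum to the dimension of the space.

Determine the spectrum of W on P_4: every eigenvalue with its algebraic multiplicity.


image of 1: 1
image of x: 3x
image of x^2: 9x^2
image of x^3: 27x^3 + 4x
image of x^4: 81x^4 + (104/9)x^2
the matrix is upper triangular; its diagonal is (1, 3, 9, 27, 81)
for a triangular matrix the eigenvalues are the diagonal entries, with algebraic multiplicity their repetition count

λ = 1 (multiplicity 1), λ = 3 (multiplicity 1), λ = 9 (multiplicity 1), λ = 27 (multiplicity 1), λ = 81 (multiplicity 1)


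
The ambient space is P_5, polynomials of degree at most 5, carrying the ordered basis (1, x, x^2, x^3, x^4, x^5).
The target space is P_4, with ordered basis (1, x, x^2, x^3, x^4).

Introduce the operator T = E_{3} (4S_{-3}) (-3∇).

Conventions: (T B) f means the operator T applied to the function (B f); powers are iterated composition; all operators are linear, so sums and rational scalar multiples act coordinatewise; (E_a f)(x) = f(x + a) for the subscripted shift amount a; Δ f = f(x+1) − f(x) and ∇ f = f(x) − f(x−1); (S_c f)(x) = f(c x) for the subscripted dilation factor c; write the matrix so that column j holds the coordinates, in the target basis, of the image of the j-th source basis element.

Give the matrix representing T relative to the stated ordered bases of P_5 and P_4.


image of 1: 0
image of x: -12
image of x^2: 72x + 228
image of x^3: -324x^2 - 2052x - 3252
image of x^4: 1296x^3 + 12312x^2 + 39024x + 41268
image of x^5: -4860x^4 - 61560x^3 - 292680x^2 - 619020x - 491412
each image's coordinates form column j of the matrix

the matrix is [[0, -12, 228, -3252, 41268, -491412]; [0, 0, 72, -2052, 39024, -619020]; [0, 0, 0, -324, 12312, -292680]; [0, 0, 0, 0, 1296, -61560]; [0, 0, 0, 0, 0, -4860]] (rows listed top to bottom)


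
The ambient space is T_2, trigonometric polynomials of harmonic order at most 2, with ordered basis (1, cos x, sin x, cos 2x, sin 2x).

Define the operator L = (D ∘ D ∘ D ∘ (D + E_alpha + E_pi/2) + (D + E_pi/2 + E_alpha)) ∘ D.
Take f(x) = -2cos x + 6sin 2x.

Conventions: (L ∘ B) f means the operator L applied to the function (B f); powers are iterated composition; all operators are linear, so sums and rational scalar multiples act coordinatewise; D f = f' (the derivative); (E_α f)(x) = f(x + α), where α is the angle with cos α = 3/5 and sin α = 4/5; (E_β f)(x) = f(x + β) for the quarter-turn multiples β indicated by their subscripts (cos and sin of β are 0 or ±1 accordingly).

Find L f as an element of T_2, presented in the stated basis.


g(x) = (22/5)cos x + (34/5)sin x + (1344/5)cos 2x - (792/5)sin 2x

D f = 2sin x + 12cos 2x
D D f = 2cos x - 24sin 2x
E_alpha D f = (8/5)cos x + (6/5)sin x - (84/25)cos 2x - (288/25)sin 2x
E_pi/2 D f = 2cos x - 12cos 2x
(D + E_alpha + E_pi/2) D f = (28/5)cos x + (6/5)sin x - (384/25)cos 2x - (888/25)sin 2x
D (D + E_alpha + E_pi/2) D f = (6/5)cos x - (28/5)sin x - (1776/25)cos 2x + (768/25)sin 2x
D D (D + E_alpha + E_pi/2) D f = -(28/5)cos x - (6/5)sin x + (1536/25)cos 2x + (3552/25)sin 2x
D D D (D + E_alpha + E_pi/2) D f = -(6/5)cos x + (28/5)sin x + (7104/25)cos 2x - (3072/25)sin 2x
D D f = 2cos x - 24sin 2x
E_pi/2 D f = 2cos x - 12cos 2x
E_alpha D f = (8/5)cos x + (6/5)sin x - (84/25)cos 2x - (288/25)sin 2x
(D + E_pi/2 + E_alpha) D f = (28/5)cos x + (6/5)sin x - (384/25)cos 2x - (888/25)sin 2x
(D ∘ D ∘ D ∘ (D + E_alpha + E_pi/2) + (D + E_pi/2 + E_alpha)) D f = (22/5)cos x + (34/5)sin x + (1344/5)cos 2x - (792/5)sin 2x


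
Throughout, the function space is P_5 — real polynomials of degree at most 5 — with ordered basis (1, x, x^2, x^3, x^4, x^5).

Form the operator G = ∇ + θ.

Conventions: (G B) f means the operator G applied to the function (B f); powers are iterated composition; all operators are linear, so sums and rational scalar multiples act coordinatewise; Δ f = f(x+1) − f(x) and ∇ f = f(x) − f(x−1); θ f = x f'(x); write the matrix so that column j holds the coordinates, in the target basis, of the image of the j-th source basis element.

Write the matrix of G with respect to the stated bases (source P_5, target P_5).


the matrix is [[0, 1, -1, 1, -1, 1]; [0, 1, 2, -3, 4, -5]; [0, 0, 2, 3, -6, 10]; [0, 0, 0, 3, 4, -10]; [0, 0, 0, 0, 4, 5]; [0, 0, 0, 0, 0, 5]] (rows listed top to bottom)

image of 1: 0
image of x: x + 1
image of x^2: 2x^2 + 2x - 1
image of x^3: 3x^3 + 3x^2 - 3x + 1
image of x^4: 4x^4 + 4x^3 - 6x^2 + 4x - 1
image of x^5: 5x^5 + 5x^4 - 10x^3 + 10x^2 - 5x + 1
each image's coordinates form column j of the matrix


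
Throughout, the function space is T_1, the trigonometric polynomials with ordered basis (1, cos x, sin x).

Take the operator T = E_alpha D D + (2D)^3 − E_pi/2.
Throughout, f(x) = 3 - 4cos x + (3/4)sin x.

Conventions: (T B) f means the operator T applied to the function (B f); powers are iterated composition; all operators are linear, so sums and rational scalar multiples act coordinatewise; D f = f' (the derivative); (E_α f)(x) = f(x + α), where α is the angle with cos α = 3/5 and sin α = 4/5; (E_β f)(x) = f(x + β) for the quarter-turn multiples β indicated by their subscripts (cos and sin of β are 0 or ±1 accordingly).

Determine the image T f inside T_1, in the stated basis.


the result is g(x) = -3 - (99/20)cos x - (793/20)sin x

D f = (3/4)cos x + 4sin x
D D f = 4cos x - (3/4)sin x
E_alpha D D f = (9/5)cos x - (73/20)sin x
D f = (3/4)cos x + 4sin x
(2D) f = (3/2)cos x + 8sin x
D (2D) f = 8cos x - (3/2)sin x
(2D) (2D) f = 16cos x - 3sin x
D (2D) (2D) f = -3cos x - 16sin x
(2D) (2D) (2D) f = -6cos x - 32sin x
E_pi/2 f = 3 + (3/4)cos x + 4sin x
(-E_pi/2) f = -3 - (3/4)cos x - 4sin x
(E_alpha D D + (2D)^3 − E_pi/2) f = -3 - (99/20)cos x - (793/20)sin x


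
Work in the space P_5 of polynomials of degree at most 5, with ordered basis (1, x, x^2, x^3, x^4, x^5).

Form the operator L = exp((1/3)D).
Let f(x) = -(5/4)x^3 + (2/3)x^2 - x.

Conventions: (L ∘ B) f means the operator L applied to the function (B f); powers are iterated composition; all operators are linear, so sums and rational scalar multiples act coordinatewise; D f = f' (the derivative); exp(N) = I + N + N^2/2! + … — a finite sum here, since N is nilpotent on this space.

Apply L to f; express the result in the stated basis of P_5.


order-1 term: -(5/4)x^2 + (4/9)x - 1/3
order-2 term: -(5/12)x + 2/27
order-3 term: -5/108
the series for exp((1/3)D) f terminates at order 3
exp((1/3)D) f = -(5/4)x^3 - (7/12)x^2 - (35/36)x - 11/36

the result is g(x) = -(5/4)x^3 - (7/12)x^2 - (35/36)x - 11/36


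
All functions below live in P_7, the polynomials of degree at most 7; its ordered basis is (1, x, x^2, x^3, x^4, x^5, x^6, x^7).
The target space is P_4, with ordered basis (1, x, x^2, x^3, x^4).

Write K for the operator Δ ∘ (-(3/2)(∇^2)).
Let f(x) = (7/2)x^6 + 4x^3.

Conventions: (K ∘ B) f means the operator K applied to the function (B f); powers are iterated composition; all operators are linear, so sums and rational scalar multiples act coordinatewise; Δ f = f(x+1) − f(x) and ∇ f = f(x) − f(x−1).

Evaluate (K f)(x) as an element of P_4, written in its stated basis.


∇ f = 21x^5 - (105/2)x^4 + 70x^3 - (81/2)x^2 + 9x + 1/2
∇ ∇ f = 105x^4 - 420x^3 + 735x^2 - 606x + 193
(-(3/2)(∇^2)) f = -(315/2)x^4 + 630x^3 - (2205/2)x^2 + 909x - 579/2
Δ (-(3/2)(∇^2)) f = -630x^3 + 945x^2 - 945x + 279

the result is g(x) = -630x^3 + 945x^2 - 945x + 279


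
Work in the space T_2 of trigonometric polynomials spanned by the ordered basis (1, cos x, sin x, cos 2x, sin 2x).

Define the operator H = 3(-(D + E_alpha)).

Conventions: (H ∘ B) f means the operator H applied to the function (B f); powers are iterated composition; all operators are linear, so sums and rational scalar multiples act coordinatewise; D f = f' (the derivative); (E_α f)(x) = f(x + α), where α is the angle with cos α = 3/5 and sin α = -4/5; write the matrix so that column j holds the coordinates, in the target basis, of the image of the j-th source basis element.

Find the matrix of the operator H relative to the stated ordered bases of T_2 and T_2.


the matrix is [[-3, 0, 0, 0, 0]; [0, -9/5, -3/5, 0, 0]; [0, 3/5, -9/5, 0, 0]; [0, 0, 0, 21/25, -78/25]; [0, 0, 0, 78/25, 21/25]] (rows listed top to bottom)

image of 1: -3
image of cos x: -(9/5)cos x + (3/5)sin x
image of sin x: -(3/5)cos x - (9/5)sin x
image of cos 2x: (21/25)cos 2x + (78/25)sin 2x
image of sin 2x: -(78/25)cos 2x + (21/25)sin 2x
each image's coordinates form column j of the matrix


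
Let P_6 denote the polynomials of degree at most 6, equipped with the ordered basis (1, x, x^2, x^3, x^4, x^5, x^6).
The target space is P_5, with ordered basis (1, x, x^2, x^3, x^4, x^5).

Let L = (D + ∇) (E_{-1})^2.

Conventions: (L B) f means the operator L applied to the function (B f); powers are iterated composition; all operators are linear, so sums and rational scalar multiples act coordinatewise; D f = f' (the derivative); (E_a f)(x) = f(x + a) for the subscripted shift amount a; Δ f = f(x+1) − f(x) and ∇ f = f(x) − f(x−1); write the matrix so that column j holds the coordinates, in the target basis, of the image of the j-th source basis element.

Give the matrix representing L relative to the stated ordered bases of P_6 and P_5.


image of 1: 0
image of x: 2
image of x^2: 4x - 9
image of x^3: 6x^2 - 27x + 31
image of x^4: 8x^3 - 54x^2 + 124x - 97
image of x^5: 10x^4 - 90x^3 + 310x^2 - 485x + 291
image of x^6: 12x^5 - 135x^4 + 620x^3 - 1455x^2 + 1746x - 857
each image's coordinates form column j of the matrix

the matrix is [[0, 2, -9, 31, -97, 291, -857]; [0, 0, 4, -27, 124, -485, 1746]; [0, 0, 0, 6, -54, 310, -1455]; [0, 0, 0, 0, 8, -90, 620]; [0, 0, 0, 0, 0, 10, -135]; [0, 0, 0, 0, 0, 0, 12]] (rows listed top to bottom)


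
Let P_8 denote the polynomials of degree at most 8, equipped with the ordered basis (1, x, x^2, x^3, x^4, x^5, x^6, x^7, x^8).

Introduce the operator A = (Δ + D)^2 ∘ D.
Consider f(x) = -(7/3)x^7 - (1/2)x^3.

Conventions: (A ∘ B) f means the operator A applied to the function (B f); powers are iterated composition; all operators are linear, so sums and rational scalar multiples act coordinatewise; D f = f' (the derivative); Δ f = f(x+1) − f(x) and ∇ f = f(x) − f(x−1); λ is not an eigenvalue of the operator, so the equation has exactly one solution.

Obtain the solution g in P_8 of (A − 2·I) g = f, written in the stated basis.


the image equals g(x) = (7/6)x^7 + 490x^4 + (3921/4)x^3 + (2695/2)x^2 + 24500x + 142951/6

write g with unknown coordinates in the stated basis and equate coefficients in (A − 2·I) g = f
solving from the highest basis element down gives g = (7/6)x^7 + 490x^4 + (3921/4)x^3 + (2695/2)x^2 + 24500x + 142951/6
check: A g = 980x^4 + 1960x^3 + 2695x^2 + 49000x + 142951/3
so A g − 2·g = -(7/3)x^7 - (1/2)x^3 = f ✓


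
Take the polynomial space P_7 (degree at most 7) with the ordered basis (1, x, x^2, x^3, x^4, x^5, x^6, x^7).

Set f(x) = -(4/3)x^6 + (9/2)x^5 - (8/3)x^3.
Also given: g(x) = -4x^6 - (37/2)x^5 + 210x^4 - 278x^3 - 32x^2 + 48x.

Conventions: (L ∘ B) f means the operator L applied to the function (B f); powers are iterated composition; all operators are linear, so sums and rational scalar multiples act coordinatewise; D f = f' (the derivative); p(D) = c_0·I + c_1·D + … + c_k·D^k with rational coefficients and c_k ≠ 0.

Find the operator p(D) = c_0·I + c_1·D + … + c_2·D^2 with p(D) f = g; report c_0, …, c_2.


p(D) = 3·I + 4·D − 3·D^2, i.e. c_0 = 3, c_1 = 4, c_2 = -3

D^0 f = -(4/3)x^6 + (9/2)x^5 - (8/3)x^3
D^1 f = -8x^5 + (45/2)x^4 - 8x^2
D^2 f = -40x^4 + 90x^3 - 16x
matching coefficients of g against c_0 f + c_1 Df + … from the top degree down determines the c_i
solution: c_0 = 3, c_1 = 4, c_2 = -3


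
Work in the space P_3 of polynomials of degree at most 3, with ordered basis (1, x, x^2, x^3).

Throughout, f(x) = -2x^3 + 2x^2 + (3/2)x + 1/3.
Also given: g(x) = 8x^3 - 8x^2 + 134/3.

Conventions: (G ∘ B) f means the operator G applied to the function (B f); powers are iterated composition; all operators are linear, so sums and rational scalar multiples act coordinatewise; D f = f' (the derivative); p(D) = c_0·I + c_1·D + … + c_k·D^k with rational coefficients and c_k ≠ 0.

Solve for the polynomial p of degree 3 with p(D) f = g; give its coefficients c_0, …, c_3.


c_0 = -4, c_1 = 0, c_2 = -1/2, c_3 = -4

D^0 f = -2x^3 + 2x^2 + (3/2)x + 1/3
D^1 f = -6x^2 + 4x + 3/2
D^2 f = -12x + 4
D^3 f = -12
matching coefficients of g against c_0 f + c_1 Df + … from the top degree down determines the c_i
solution: c_0 = -4, c_1 = 0, c_2 = -1/2, c_3 = -4


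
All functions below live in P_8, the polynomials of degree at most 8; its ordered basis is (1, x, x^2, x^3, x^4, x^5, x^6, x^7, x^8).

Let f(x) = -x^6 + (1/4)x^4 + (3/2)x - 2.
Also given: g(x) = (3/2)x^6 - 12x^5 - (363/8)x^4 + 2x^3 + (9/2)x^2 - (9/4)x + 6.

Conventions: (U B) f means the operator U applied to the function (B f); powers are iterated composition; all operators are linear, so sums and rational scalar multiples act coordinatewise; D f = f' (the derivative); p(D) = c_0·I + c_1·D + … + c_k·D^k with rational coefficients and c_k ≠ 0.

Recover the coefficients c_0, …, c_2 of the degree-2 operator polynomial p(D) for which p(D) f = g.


D^0 f = -x^6 + (1/4)x^4 + (3/2)x - 2
D^1 f = -6x^5 + x^3 + 3/2
D^2 f = -30x^4 + 3x^2
matching coefficients of g against c_0 f + c_1 Df + … from the top degree down determines the c_i
solution: c_0 = -3/2, c_1 = 2, c_2 = 3/2

c_0 = -3/2, c_1 = 2, c_2 = 3/2


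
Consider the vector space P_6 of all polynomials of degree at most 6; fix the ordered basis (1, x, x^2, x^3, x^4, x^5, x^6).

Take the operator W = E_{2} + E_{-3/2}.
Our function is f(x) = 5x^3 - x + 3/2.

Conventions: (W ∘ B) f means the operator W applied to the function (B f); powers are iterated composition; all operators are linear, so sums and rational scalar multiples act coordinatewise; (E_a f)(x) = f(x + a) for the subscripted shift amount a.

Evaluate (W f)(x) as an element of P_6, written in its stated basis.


E_{2} f = 5x^3 + 30x^2 + 59x + 79/2
E_{-3/2} f = 5x^3 - (45/2)x^2 + (131/4)x - 111/8
(E_{2} + E_{-3/2}) f = 10x^3 + (15/2)x^2 + (367/4)x + 205/8

the result is g(x) = 10x^3 + (15/2)x^2 + (367/4)x + 205/8


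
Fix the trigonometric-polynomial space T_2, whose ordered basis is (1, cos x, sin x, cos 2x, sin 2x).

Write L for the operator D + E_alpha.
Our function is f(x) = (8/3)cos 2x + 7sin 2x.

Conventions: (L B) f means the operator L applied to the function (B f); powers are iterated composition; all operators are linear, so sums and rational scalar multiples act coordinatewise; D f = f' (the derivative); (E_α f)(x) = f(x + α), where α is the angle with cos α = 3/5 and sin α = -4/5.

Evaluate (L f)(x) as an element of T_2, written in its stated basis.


D f = 14cos 2x - (16/3)sin 2x
E_alpha f = -(112/15)cos 2x + (3/5)sin 2x
(D + E_alpha) f = (98/15)cos 2x - (71/15)sin 2x

the result is g(x) = (98/15)cos 2x - (71/15)sin 2x


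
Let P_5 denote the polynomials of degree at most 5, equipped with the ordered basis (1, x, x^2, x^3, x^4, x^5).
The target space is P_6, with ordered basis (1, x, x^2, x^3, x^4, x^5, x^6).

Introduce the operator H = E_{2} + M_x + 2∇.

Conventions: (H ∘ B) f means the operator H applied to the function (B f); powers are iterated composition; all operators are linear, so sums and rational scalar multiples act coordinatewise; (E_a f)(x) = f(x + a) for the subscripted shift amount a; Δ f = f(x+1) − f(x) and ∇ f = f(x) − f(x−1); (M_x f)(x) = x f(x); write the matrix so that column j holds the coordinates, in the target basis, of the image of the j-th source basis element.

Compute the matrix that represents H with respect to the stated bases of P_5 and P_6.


image of 1: x + 1
image of x: x^2 + x + 4
image of x^2: x^3 + x^2 + 8x + 2
image of x^3: x^4 + x^3 + 12x^2 + 6x + 10
image of x^4: x^5 + x^4 + 16x^3 + 12x^2 + 40x + 14
image of x^5: x^6 + x^5 + 20x^4 + 20x^3 + 100x^2 + 70x + 34
each image's coordinates form column j of the matrix

the matrix is [[1, 4, 2, 10, 14, 34]; [1, 1, 8, 6, 40, 70]; [0, 1, 1, 12, 12, 100]; [0, 0, 1, 1, 16, 20]; [0, 0, 0, 1, 1, 20]; [0, 0, 0, 0, 1, 1]; [0, 0, 0, 0, 0, 1]] (rows listed top to bottom)


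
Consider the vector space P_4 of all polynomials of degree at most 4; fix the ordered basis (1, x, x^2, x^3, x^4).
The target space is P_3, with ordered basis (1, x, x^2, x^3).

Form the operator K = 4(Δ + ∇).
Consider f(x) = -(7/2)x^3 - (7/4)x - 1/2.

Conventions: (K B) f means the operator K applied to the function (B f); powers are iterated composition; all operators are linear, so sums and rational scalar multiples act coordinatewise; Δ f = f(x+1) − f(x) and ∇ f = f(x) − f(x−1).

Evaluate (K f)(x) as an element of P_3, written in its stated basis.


Δ f = -(21/2)x^2 - (21/2)x - 21/4
∇ f = -(21/2)x^2 + (21/2)x - 21/4
(Δ + ∇) f = -21x^2 - 21/2
(4(Δ + ∇)) f = -84x^2 - 42

the result is g(x) = -84x^2 - 42


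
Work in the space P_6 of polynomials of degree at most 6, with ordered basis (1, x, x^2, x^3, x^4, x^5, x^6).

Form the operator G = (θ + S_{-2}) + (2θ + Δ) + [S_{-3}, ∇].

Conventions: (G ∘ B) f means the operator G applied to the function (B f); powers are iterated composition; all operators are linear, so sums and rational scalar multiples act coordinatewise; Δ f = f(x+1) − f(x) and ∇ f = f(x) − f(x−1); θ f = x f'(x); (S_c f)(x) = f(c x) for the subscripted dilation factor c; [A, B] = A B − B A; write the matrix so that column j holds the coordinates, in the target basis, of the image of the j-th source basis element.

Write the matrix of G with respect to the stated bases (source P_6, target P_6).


the matrix is [[1, 5, 9, 29, 81, 245, 729]; [0, 1, -22, -69, -332, -1195, -4386]; [0, 0, 10, 111, 438, 2530, 10815]; [0, 0, 0, 1, -428, -2150, -15100]; [0, 0, 0, 0, 28, 1625, 9735]; [0, 0, 0, 0, 0, -17, -5826]; [0, 0, 0, 0, 0, 0, 82]] (rows listed top to bottom)

image of 1: 1
image of x: x + 5
image of x^2: 10x^2 - 22x + 9
image of x^3: x^3 + 111x^2 - 69x + 29
image of x^4: 28x^4 - 428x^3 + 438x^2 - 332x + 81
image of x^5: -17x^5 + 1625x^4 - 2150x^3 + 2530x^2 - 1195x + 245
image of x^6: 82x^6 - 5826x^5 + 9735x^4 - 15100x^3 + 10815x^2 - 4386x + 729
each image's coordinates form column j of the matrix


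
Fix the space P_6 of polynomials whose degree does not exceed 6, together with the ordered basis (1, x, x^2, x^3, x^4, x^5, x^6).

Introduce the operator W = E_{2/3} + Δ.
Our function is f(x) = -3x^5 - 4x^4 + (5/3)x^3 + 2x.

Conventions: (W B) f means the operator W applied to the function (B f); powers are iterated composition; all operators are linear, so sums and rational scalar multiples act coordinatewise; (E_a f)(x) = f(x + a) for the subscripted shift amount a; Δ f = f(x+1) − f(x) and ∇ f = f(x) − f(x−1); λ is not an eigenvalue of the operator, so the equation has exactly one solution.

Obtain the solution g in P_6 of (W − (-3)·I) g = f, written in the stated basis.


write g with unknown coordinates in the stated basis and equate coefficients in (W − (-3)·I) g = f
solving from the highest basis element down gives g = -(3/4)x^5 + (9/16)x^4 + (35/16)x^3 - (877/576)x^2 - (239/1152)x - 133/4608
check: W g = -(3/4)x^5 - (91/16)x^4 - (235/48)x^3 + (877/192)x^2 + (1007/384)x + 133/1536
so W g − (-3)·g = -3x^5 - 4x^4 + (5/3)x^3 + 2x = f ✓

the image equals g(x) = -(3/4)x^5 + (9/16)x^4 + (35/16)x^3 - (877/576)x^2 - (239/1152)x - 133/4608


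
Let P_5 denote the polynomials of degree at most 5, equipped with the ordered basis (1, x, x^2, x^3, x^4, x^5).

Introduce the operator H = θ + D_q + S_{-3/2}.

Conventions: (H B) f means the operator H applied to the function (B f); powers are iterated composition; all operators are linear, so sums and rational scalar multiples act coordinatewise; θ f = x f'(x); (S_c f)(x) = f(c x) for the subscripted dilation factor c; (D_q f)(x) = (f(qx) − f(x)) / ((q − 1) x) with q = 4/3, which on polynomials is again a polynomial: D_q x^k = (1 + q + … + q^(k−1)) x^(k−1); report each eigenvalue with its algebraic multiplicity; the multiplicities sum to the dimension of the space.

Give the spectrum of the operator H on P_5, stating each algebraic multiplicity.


image of 1: 1
image of x: -(1/2)x + 1
image of x^2: (17/4)x^2 + (7/3)x
image of x^3: -(3/8)x^3 + (37/9)x^2
image of x^4: (145/16)x^4 + (175/27)x^3
image of x^5: -(83/32)x^5 + (781/81)x^4
the matrix is upper triangular; its diagonal is (1, -1/2, 17/4, -3/8, 145/16, -83/32)
for a triangular matrix the eigenvalues are the diagonal entries, with algebraic multiplicity their repetition count

λ = -83/32 (multiplicity 1), λ = -1/2 (multiplicity 1), λ = -3/8 (multiplicity 1), λ = 1 (multiplicity 1), λ = 17/4 (multiplicity 1), λ = 145/16 (multiplicity 1)


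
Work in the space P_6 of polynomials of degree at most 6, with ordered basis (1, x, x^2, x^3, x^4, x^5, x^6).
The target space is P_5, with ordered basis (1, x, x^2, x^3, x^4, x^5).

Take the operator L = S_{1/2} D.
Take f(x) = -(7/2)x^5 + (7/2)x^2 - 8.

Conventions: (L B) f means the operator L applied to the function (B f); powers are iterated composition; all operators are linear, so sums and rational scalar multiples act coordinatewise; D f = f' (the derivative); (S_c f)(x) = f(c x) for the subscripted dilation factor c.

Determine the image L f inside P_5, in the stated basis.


the result is g(x) = -(35/32)x^4 + (7/2)x

D f = -(35/2)x^4 + 7x
S_{1/2} D f = -(35/32)x^4 + (7/2)x


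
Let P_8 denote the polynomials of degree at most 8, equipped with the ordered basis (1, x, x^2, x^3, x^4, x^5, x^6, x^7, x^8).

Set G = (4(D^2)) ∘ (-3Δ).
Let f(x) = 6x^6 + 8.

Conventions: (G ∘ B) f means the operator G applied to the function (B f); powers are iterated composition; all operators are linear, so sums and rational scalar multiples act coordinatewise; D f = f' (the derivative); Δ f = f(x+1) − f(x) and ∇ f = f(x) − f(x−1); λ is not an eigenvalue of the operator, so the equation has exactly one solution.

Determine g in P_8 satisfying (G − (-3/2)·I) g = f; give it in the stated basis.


write g with unknown coordinates in the stated basis and equate coefficients in (G − (-3/2)·I) g = f
solving from the highest basis element down gives g = 4x^6 + 3840x^3 + 5760x^2 + 3840x + 555856/3
check: G g = -5760x^3 - 8640x^2 - 5760x - 277920
so G g − (-3/2)·g = 6x^6 + 8 = f ✓

the result is g(x) = 4x^6 + 3840x^3 + 5760x^2 + 3840x + 555856/3


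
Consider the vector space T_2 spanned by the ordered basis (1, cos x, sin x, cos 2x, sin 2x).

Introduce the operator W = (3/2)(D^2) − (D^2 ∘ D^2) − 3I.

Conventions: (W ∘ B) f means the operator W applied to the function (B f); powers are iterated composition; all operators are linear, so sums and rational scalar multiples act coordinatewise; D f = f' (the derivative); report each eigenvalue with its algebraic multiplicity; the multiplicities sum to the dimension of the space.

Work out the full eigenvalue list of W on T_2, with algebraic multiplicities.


image of 1: -3
image of cos x: -(11/2)cos x
image of sin x: -(11/2)sin x
image of cos 2x: -25cos 2x
image of sin 2x: -25sin 2x
the matrix is diagonal; its diagonal is (-3, -11/2, -11/2, -25, -25)
for a triangular matrix the eigenvalues are the diagonal entries, with algebraic multiplicity their repetition count

λ = -25 (multiplicity 2), λ = -11/2 (multiplicity 2), λ = -3 (multiplicity 1)


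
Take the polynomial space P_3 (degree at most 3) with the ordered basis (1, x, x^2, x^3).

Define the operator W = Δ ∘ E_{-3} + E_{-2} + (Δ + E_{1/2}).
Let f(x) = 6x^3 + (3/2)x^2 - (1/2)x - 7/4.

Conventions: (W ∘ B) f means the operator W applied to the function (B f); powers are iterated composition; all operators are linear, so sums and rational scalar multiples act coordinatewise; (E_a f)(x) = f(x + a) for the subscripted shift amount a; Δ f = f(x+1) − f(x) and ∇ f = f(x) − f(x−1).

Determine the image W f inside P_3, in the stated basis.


E_{-3} f = 6x^3 - (105/2)x^2 + (305/2)x - 595/4
Δ E_{-3} f = 18x^2 - 87x + 106
E_{-2} f = 6x^3 - (69/2)x^2 + (131/2)x - 171/4
Δ f = 18x^2 + 21x + 7
E_{1/2} f = 6x^3 + (21/2)x^2 + (11/2)x - 7/8
(Δ + E_{1/2}) f = 6x^3 + (57/2)x^2 + (53/2)x + 49/8
(Δ ∘ E_{-3} + E_{-2} + (Δ + E_{1/2})) f = 12x^3 + 12x^2 + 5x + 555/8

g(x) = 12x^3 + 12x^2 + 5x + 555/8


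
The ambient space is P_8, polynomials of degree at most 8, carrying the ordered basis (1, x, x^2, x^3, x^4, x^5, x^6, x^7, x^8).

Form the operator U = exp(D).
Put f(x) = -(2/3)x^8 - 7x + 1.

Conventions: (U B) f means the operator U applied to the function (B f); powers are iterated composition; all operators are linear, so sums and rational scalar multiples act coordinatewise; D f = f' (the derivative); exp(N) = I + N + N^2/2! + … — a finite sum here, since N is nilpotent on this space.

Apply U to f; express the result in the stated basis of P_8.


the image equals g(x) = -(2/3)x^8 - (16/3)x^7 - (56/3)x^6 - (112/3)x^5 - (140/3)x^4 - (112/3)x^3 - (56/3)x^2 - (37/3)x - 20/3

order-1 term: -(16/3)x^7 - 7
order-2 term: -(56/3)x^6
order-3 term: -(112/3)x^5
order-4 term: -(140/3)x^4
order-5 term: -(112/3)x^3
order-6 term: -(56/3)x^2
order-7 term: -(16/3)x
order-8 term: -2/3
the series for exp(D) f terminates at order 8
exp(D) f = -(2/3)x^8 - (16/3)x^7 - (56/3)x^6 - (112/3)x^5 - (140/3)x^4 - (112/3)x^3 - (56/3)x^2 - (37/3)x - 20/3


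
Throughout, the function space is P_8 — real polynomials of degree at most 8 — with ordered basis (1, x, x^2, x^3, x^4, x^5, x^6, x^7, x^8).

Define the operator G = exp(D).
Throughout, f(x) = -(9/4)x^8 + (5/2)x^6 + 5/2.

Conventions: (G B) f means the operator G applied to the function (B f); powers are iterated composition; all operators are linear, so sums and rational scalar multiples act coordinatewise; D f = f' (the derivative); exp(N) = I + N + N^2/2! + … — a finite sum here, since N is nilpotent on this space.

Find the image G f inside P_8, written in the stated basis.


g(x) = -(9/4)x^8 - 18x^7 - (121/2)x^6 - 111x^5 - 120x^4 - 76x^3 - (51/2)x^2 - 3x + 11/4

order-1 term: -18x^7 + 15x^5
order-2 term: -63x^6 + (75/2)x^4
order-3 term: -126x^5 + 50x^3
order-4 term: -(315/2)x^4 + (75/2)x^2
order-5 term: -126x^3 + 15x
order-6 term: -63x^2 + 5/2
order-7 term: -18x
order-8 term: -9/4
the series for exp(D) f terminates at order 8
exp(D) f = -(9/4)x^8 - 18x^7 - (121/2)x^6 - 111x^5 - 120x^4 - 76x^3 - (51/2)x^2 - 3x + 11/4


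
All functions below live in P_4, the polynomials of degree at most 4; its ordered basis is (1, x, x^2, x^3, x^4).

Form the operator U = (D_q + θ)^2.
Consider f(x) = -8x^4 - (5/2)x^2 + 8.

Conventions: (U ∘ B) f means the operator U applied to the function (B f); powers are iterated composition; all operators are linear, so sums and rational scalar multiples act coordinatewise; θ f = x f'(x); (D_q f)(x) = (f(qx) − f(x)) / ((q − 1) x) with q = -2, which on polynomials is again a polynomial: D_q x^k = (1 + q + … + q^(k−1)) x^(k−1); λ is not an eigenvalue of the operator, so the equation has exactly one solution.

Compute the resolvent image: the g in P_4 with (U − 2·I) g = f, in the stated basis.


write g with unknown coordinates in the stated basis and equate coefficients in (U − 2·I) g = f
solving from the highest basis element down gives g = -(4/7)x^4 - (20/7)x^3 + (445/28)x^2 - (1095/28)x - 63/2
check: U g = -(64/7)x^4 - (40/7)x^3 + (205/7)x^2 - (1095/14)x - 55
so U g − 2·g = -8x^4 - (5/2)x^2 + 8 = f ✓

g(x) = -(4/7)x^4 - (20/7)x^3 + (445/28)x^2 - (1095/28)x - 63/2


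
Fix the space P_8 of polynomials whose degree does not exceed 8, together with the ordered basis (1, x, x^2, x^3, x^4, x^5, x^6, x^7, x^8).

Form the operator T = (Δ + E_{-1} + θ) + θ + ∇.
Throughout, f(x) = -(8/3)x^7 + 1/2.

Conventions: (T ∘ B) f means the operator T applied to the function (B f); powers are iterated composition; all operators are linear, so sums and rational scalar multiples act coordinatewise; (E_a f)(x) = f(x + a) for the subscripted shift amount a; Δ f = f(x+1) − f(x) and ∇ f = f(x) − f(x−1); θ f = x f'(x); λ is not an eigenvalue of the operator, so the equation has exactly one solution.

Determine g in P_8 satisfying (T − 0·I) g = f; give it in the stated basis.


g(x) = -(8/45)x^7 + (56/585)x^6 + (56/195)x^5 + (392/1053)x^4 - (8/1053)x^3 - (376/675)x^2 - (2264/6075)x + 135823/157950

write g with unknown coordinates in the stated basis and equate coefficients in (T − 0·I) g = f
solving from the highest basis element down gives g = -(8/45)x^7 + (56/585)x^6 + (56/195)x^5 + (392/1053)x^4 - (8/1053)x^3 - (376/675)x^2 - (2264/6075)x + 135823/157950
check: T g = -(8/3)x^7 + 1/2
so T g − 0·g = -(8/3)x^7 + 1/2 = f ✓


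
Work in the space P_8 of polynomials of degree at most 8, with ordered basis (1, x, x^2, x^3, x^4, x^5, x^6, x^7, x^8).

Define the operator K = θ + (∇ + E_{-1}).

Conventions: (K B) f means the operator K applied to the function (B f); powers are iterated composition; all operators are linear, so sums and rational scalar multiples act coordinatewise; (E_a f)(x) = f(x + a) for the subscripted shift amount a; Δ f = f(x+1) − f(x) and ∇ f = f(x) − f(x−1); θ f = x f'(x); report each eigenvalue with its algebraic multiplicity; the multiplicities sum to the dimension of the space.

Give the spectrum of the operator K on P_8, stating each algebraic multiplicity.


image of 1: 1
image of x: 2x
image of x^2: 3x^2
image of x^3: 4x^3
image of x^4: 5x^4
image of x^5: 6x^5
image of x^6: 7x^6
image of x^7: 8x^7
image of x^8: 9x^8
the matrix is upper triangular; its diagonal is (1, 2, 3, 4, 5, 6, 7, 8, 9)
for a triangular matrix the eigenvalues are the diagonal entries, with algebraic multiplicity their repetition count

λ = 1 (multiplicity 1), λ = 2 (multiplicity 1), λ = 3 (multiplicity 1), λ = 4 (multiplicity 1), λ = 5 (multiplicity 1), λ = 6 (multiplicity 1), λ = 7 (multiplicity 1), λ = 8 (multiplicity 1), λ = 9 (multiplicity 1)


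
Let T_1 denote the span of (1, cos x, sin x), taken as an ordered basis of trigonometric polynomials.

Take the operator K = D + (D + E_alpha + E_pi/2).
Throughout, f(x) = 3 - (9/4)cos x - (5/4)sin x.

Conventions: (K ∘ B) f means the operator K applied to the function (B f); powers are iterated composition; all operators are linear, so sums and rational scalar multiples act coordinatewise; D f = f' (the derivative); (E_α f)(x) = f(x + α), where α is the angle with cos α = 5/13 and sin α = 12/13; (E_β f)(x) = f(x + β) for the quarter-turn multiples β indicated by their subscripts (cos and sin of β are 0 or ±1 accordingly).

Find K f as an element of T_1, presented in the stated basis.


D f = -(5/4)cos x + (9/4)sin x
D f = -(5/4)cos x + (9/4)sin x
E_alpha f = 3 - (105/52)cos x + (83/52)sin x
E_pi/2 f = 3 - (5/4)cos x + (9/4)sin x
(D + E_alpha + E_pi/2) f = 6 - (235/52)cos x + (317/52)sin x
(D + (D + E_alpha + E_pi/2)) f = 6 - (75/13)cos x + (217/26)sin x

the image equals g(x) = 6 - (75/13)cos x + (217/26)sin x


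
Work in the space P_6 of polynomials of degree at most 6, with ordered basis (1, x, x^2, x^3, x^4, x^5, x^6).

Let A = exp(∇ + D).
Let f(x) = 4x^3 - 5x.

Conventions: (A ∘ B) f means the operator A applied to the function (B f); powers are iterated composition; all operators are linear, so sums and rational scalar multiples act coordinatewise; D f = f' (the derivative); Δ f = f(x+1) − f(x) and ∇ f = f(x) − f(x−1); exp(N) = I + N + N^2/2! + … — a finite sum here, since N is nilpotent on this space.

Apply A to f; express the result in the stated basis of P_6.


order-1 term: 24x^2 - 12x - 6
order-2 term: 48x - 24
order-3 term: 32
the series for exp(∇ + D) f terminates at order 3
exp(∇ + D) f = 4x^3 + 24x^2 + 31x + 2

g(x) = 4x^3 + 24x^2 + 31x + 2


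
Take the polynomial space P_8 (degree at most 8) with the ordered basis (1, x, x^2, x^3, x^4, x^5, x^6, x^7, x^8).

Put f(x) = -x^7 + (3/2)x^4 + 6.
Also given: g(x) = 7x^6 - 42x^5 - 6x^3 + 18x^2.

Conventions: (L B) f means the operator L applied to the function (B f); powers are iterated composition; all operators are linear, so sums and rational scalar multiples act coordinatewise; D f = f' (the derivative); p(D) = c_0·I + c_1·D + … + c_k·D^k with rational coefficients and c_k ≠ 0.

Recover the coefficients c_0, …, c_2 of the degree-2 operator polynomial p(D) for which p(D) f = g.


c_0 = 0, c_1 = -1, c_2 = 1

D^0 f = -x^7 + (3/2)x^4 + 6
D^1 f = -7x^6 + 6x^3
D^2 f = -42x^5 + 18x^2
matching coefficients of g against c_0 f + c_1 Df + … from the top degree down determines the c_i
solution: c_0 = 0, c_1 = -1, c_2 = 1


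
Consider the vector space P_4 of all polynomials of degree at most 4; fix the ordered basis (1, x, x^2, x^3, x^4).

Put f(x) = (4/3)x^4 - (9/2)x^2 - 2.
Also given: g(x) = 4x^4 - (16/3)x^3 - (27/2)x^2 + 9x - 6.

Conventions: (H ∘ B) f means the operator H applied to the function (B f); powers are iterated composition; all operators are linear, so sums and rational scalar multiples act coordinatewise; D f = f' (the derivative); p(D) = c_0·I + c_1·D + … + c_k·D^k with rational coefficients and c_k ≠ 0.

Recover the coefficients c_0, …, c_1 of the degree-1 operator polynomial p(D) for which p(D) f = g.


D^0 f = (4/3)x^4 - (9/2)x^2 - 2
D^1 f = (16/3)x^3 - 9x
matching coefficients of g against c_0 f + c_1 Df + … from the top degree down determines the c_i
solution: c_0 = 3, c_1 = -1

p(D) = 3·I − D, i.e. c_0 = 3, c_1 = -1


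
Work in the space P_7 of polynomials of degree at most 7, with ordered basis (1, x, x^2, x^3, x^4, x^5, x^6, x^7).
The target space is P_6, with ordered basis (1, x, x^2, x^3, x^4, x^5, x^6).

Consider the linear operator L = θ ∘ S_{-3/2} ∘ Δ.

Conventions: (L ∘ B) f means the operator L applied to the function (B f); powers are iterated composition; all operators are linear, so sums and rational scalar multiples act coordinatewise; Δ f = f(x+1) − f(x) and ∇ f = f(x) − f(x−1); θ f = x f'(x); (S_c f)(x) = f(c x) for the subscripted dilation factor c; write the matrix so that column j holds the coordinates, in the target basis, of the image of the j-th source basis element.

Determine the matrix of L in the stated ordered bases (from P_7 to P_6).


the matrix is [[0, 0, 0, 0, 0, 0, 0, 0]; [0, 0, -3, -9/2, -6, -15/2, -9, -21/2]; [0, 0, 0, 27/2, 27, 45, 135/2, 189/2]; [0, 0, 0, 0, -81/2, -405/4, -405/2, -2835/8]; [0, 0, 0, 0, 0, 405/4, 1215/4, 2835/4]; [0, 0, 0, 0, 0, 0, -3645/16, -25515/32]; [0, 0, 0, 0, 0, 0, 0, 15309/32]] (rows listed top to bottom)

image of 1: 0
image of x: 0
image of x^2: -3x
image of x^3: (27/2)x^2 - (9/2)x
image of x^4: -(81/2)x^3 + 27x^2 - 6x
image of x^5: (405/4)x^4 - (405/4)x^3 + 45x^2 - (15/2)x
image of x^6: -(3645/16)x^5 + (1215/4)x^4 - (405/2)x^3 + (135/2)x^2 - 9x
image of x^7: (15309/32)x^6 - (25515/32)x^5 + (2835/4)x^4 - (2835/8)x^3 + (189/2)x^2 - (21/2)x
each image's coordinates form column j of the matrix


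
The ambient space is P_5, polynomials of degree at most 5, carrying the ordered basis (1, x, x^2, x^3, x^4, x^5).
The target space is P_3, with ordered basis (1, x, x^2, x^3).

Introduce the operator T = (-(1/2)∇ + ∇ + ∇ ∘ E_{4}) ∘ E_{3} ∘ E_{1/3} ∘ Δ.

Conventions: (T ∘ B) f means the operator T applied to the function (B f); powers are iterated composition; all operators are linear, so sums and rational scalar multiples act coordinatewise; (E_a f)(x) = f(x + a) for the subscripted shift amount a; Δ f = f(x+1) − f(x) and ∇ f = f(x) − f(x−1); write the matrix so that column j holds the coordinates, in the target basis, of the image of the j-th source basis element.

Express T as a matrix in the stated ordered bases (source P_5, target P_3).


image of 1: 0
image of x: 0
image of x^2: 3
image of x^3: 9x + 54
image of x^4: 18x^2 + 216x + 715
image of x^5: 30x^3 + 540x^2 + 3575x + 75130/9
each image's coordinates form column j of the matrix

the matrix is [[0, 0, 3, 54, 715, 75130/9]; [0, 0, 0, 9, 216, 3575]; [0, 0, 0, 0, 18, 540]; [0, 0, 0, 0, 0, 30]] (rows listed top to bottom)


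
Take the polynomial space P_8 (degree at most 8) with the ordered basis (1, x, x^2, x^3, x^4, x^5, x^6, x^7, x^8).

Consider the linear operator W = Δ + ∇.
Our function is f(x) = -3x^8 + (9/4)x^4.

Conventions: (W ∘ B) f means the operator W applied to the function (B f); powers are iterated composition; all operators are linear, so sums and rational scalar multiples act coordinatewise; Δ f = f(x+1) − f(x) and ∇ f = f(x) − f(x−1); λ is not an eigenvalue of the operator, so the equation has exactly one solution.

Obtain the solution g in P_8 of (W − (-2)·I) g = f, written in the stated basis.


the image equals g(x) = -(3/2)x^8 + 12x^7 - 84x^6 + 588x^5 - (26871/8)x^4 + (30399/2)x^3 - (103461/2)x^2 + (234825/2)x - 133212

write g with unknown coordinates in the stated basis and equate coefficients in (W − (-2)·I) g = f
solving from the highest basis element down gives g = -(3/2)x^8 + 12x^7 - 84x^6 + 588x^5 - (26871/8)x^4 + (30399/2)x^3 - (103461/2)x^2 + (234825/2)x - 133212
check: W g = -24x^7 + 168x^6 - 1176x^5 + 6720x^4 - 30399x^3 + 103461x^2 - 234825x + 266424
so W g − (-2)·g = -3x^8 + (9/4)x^4 = f ✓


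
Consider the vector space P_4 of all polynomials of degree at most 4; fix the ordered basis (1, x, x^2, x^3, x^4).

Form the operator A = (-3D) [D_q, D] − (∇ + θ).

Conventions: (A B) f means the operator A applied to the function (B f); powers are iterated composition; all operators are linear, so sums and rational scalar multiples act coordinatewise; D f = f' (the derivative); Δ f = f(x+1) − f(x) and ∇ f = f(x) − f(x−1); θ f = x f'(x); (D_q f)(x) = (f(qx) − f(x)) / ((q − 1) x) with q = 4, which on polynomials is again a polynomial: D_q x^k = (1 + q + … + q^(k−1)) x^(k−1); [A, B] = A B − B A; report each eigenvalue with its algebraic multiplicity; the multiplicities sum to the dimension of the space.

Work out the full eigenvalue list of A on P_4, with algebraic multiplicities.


image of 1: 0
image of x: -x - 1
image of x^2: -2x^2 - 2x + 1
image of x^3: -3x^3 - 3x^2 + 3x + 80
image of x^4: -4x^4 - 4x^3 + 6x^2 + 1022x + 1
the matrix is upper triangular; its diagonal is (0, -1, -2, -3, -4)
for a triangular matrix the eigenvalues are the diagonal entries, with algebraic multiplicity their repetition count

λ = -4 (multiplicity 1), λ = -3 (multiplicity 1), λ = -2 (multiplicity 1), λ = -1 (multiplicity 1), λ = 0 (multiplicity 1)


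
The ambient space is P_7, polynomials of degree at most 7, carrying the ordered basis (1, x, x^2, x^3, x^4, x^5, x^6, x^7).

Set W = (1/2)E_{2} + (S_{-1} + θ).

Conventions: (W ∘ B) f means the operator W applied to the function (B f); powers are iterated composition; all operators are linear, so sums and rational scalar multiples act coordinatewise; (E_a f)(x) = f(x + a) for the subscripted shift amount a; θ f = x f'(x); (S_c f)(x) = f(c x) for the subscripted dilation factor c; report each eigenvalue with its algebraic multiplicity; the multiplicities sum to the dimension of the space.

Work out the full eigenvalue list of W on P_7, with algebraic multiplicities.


λ = 1/2 (multiplicity 1), λ = 3/2 (multiplicity 1), λ = 5/2 (multiplicity 1), λ = 7/2 (multiplicity 1), λ = 9/2 (multiplicity 1), λ = 11/2 (multiplicity 1), λ = 13/2 (multiplicity 1), λ = 15/2 (multiplicity 1)

image of 1: 3/2
image of x: (1/2)x + 1
image of x^2: (7/2)x^2 + 2x + 2
image of x^3: (5/2)x^3 + 3x^2 + 6x + 4
image of x^4: (11/2)x^4 + 4x^3 + 12x^2 + 16x + 8
image of x^5: (9/2)x^5 + 5x^4 + 20x^3 + 40x^2 + 40x + 16
image of x^6: (15/2)x^6 + 6x^5 + 30x^4 + 80x^3 + 120x^2 + 96x + 32
image of x^7: (13/2)x^7 + 7x^6 + 42x^5 + 140x^4 + 280x^3 + 336x^2 + 224x + 64
the matrix is upper triangular; its diagonal is (3/2, 1/2, 7/2, 5/2, 11/2, 9/2, 15/2, 13/2)
for a triangular matrix the eigenvalues are the diagonal entries, with algebraic multiplicity their repetition count
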